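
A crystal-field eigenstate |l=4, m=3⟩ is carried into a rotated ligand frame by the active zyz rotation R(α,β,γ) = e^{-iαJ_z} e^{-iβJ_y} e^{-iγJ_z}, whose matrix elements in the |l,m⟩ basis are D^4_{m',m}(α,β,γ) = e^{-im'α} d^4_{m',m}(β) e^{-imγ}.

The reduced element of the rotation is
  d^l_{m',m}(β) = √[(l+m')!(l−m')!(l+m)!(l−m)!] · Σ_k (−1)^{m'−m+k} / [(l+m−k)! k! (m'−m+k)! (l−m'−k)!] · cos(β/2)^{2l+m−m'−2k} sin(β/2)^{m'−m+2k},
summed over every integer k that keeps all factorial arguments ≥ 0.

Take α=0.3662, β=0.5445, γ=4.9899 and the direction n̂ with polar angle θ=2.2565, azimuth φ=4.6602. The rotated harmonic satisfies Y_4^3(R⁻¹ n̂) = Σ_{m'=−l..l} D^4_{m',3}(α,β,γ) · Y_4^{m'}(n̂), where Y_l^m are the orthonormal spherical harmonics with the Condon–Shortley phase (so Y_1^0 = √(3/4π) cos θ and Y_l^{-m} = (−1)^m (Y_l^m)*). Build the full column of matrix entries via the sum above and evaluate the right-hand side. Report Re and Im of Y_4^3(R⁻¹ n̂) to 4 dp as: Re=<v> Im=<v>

Re=0.2632 Im=-0.1735

Need the full column D^4_{m',3} for m'=−4..4 at α=0.3662, β=0.5445, γ=4.9899.
cos(β/2)=0.963168, sin(β/2)=0.268899
d^4_{-4,3}: single k=7 term ⇒ +0.000277;  D = +0.000164-0.000223i
d^4_{-3,3}: k∈[6..7] ⇒ +0.002455 -0.000027 = +0.002428;  D = +0.000638-0.002342i
d^4_{-2,3}: k∈[5..6] ⇒ +0.014101 -0.000366 = +0.013734;  D = -0.001373-0.013666i
d^4_{-1,3}: k∈[4..5] ⇒ +0.059523 -0.002784 = +0.056740;  D = -0.025511-0.050681i
d^4_{0,3}: k∈[3..4] ⇒ +0.190697 -0.014863 = +0.175834;  D = -0.130053-0.118337i
d^4_{1,3}: k∈[2..3] ⇒ +0.458208 -0.059523 = +0.398685;  D = -0.371406-0.144937i
d^4_{2,3}: k∈[1..2] ⇒ +0.773693 -0.180911 = +0.592782;  D = -0.592772-0.003476i
d^4_{3,3}: k∈[0..1] ⇒ +0.740658 -0.404101 = +0.336556;  D = -0.314942+0.118666i
d^4_{4,3}: single k=0 term ⇒ -0.584857;  D = +0.437169-0.388512i
Y_4^{m'}(θ=2.2565,φ=4.6602) and Σ D·Y over m':
  (+0.0002-0.0002i)·(+0.1554+0.0329i)  (+0.0006-0.0023i)·(-0.0573+0.3630i)  (-0.0014-0.0137i)·(-0.3601-0.0377i)  (-0.0255-0.0507i)·(-0.0023+0.0447i)  (-0.1301-0.1183i)·(-0.3599+0.0000i)  (-0.3714-0.1449i)·(+0.0023+0.0447i)  (-0.5928-0.0035i)·(-0.3601+0.0377i)  (-0.3149+0.1187i)·(+0.0573+0.3630i)  (+0.4372-0.3885i)·(+0.1554-0.0329i)
Y_4^3(R⁻¹ n̂) = +0.263163-0.173454i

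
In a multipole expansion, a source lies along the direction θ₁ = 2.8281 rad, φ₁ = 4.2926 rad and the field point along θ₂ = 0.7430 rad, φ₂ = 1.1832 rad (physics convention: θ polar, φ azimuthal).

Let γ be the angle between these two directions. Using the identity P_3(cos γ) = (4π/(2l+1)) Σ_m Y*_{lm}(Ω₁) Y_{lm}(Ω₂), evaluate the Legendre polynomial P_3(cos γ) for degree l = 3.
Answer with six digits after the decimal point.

-0.514519

Expand P_3 via completeness: Σ_{m} conj(Y_{3,m}) at Ω₁ times Y_{3,m} at Ω₂ —
  m=-3: (+0.011647+0.003749i) × (-0.118570+0.051254i) = -0.001573+0.000152i  (running Σ = -0.001573+0.000152i)
  m=-2: (+0.061739-0.068819i) × (-0.246032-0.241061i) = -0.031779+0.002049i  (running Σ = -0.033353+0.002201i)
  m=-1: (-0.143164-0.320765i) × (+0.141449-0.346479i) = -0.131388+0.004231i  (running Σ = -0.164741+0.006433i)
  m=0: (-0.541180-0.000000i) × (-0.079221+0.000000i) = +0.042873+0.000000i  (running Σ = -0.121868+0.006433i)
  m=1: (+0.143164-0.320765i) × (-0.141449-0.346479i) = -0.131388-0.004231i  (running Σ = -0.253256+0.002201i)
  m=2: (+0.061739+0.068819i) × (-0.246032+0.241061i) = -0.031779-0.002049i  (running Σ = -0.285036+0.000152i)
  m=3: (-0.011647+0.003749i) × (+0.118570+0.051254i) = -0.001573-0.000152i  (running Σ = -0.286609-0.000000i)
Total Σ_m = -0.286609-0.000000i. Multiply by 1.795196: -0.514519-0.000000i. P_3(cos γ) = -0.514519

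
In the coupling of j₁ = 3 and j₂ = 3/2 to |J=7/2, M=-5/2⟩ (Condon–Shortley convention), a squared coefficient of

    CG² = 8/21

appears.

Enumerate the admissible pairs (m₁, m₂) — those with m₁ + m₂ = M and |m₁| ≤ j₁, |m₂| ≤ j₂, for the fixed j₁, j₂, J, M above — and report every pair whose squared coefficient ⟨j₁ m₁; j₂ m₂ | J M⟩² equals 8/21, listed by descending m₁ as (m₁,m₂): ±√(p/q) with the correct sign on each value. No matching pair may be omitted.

Admissible pairs with m₁+m₂ = M = -5/2: (-3,1/2), (-2,-1/2), (-1,-3/2)
  (m₁,m₂)=(-1,-3/2): CG² = 10/21, CG = +√(10/21)
  (m₁,m₂)=(-2,-1/2): CG² = 1/7, CG = −√(1/7)
  (m₁,m₂)=(-3,1/2): CG² = 8/21, CG = −√(8/21)   ← matches the target
Pairs with CG² = 8/21: (-3,1/2): −√(8/21)

(-3,1/2): −√(8/21)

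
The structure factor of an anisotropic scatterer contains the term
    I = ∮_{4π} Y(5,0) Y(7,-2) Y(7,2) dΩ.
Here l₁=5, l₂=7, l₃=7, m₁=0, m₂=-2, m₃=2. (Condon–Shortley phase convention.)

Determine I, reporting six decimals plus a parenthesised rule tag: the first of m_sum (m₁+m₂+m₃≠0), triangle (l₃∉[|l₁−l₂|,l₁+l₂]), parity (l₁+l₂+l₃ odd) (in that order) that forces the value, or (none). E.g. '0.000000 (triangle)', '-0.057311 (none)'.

0.000000 (parity)

Σlᵢ=19 odd — θ-integrand is odd under cosθ→−cosθ; I=0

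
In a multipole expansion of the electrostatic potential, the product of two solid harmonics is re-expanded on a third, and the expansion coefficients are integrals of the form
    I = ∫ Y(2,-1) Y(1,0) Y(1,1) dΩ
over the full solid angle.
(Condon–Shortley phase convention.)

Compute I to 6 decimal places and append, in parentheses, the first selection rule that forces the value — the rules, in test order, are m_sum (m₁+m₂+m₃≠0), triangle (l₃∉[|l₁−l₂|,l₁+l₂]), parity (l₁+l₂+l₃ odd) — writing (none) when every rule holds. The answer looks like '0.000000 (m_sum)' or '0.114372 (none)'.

-0.218510 (none)

m-sum 0 ✓  L=4 even ✓  1≤1≤3 ✓
Π(2lᵢ+1) = 5×3×3 = 45
triangle coeff Δ(2,1,1) = 1/30
Σ_t [1,1]: t=1:−1/1 = -1/1
(3j)²=2/15 [(2 1 1; 0 0 0)], sign=+1
Σ_t [1,1]: t=1:−1/2 = -1/2
(3j)²=1/10 [(2 1 1; -1 0 1)], sign=-1
⇒ 4πI² = 3/5
I = (-1)√(3/5/(4π)) = -0.21850969
No selection rule forces the value: the integral is nonzero (none).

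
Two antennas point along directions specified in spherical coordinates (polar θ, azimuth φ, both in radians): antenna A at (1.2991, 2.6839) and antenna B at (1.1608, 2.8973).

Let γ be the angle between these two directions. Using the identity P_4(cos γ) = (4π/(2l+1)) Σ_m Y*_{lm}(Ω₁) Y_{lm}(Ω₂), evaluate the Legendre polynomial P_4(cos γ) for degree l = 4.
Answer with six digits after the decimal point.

Term-by-term m-sum for l=4 (normalisation 4π/9 = 1.396263):
  [-4]  conj(Y_{4,-4})(Ω₁) = (-0.097960, -0.368280) ; Y_{4,-4}(Ω₂) = (0.175127, 0.259517) ; Δ = (0.078419, -0.089918)
  [-3]  conj(Y_{4,-3})(Ω₁) = (-0.058985, 0.294429) ; Y_{4,-3}(Ω₂) = (-0.286057, -0.257484) ; Δ = (0.092684, -0.069036)
  [-2]  conj(Y_{4,-2})(Ω₁) = (-0.093818, 0.122035) ; Y_{4,-2}(Ω₂) = (0.027878, 0.014819) ; Δ = (-0.004424, 0.002012)
  [-1]  conj(Y_{4,-1})(Ω₁) = (0.273833, -0.134884) ; Y_{4,-1}(Ω₂) = (0.316794, 0.078968) ; Δ = (0.097400, -0.021107)
  [+0]  conj(Y_{4,0})(Ω₁) = (0.108000, -0.000000) ; Y_{4,0}(Ω₂) = (-0.093411, 0.000000) ; Δ = (-0.010088, 0.000000)
  [+1]  conj(Y_{4,1})(Ω₁) = (-0.273833, -0.134884) ; Y_{4,1}(Ω₂) = (-0.316794, 0.078968) ; Δ = (0.097400, 0.021107)
  [+2]  conj(Y_{4,2})(Ω₁) = (-0.093818, -0.122035) ; Y_{4,2}(Ω₂) = (0.027878, -0.014819) ; Δ = (-0.004424, -0.002012)
  [+3]  conj(Y_{4,3})(Ω₁) = (0.058985, 0.294429) ; Y_{4,3}(Ω₂) = (0.286057, -0.257484) ; Δ = (0.092684, 0.069036)
  [+4]  conj(Y_{4,4})(Ω₁) = (-0.097960, 0.368280) ; Y_{4,4}(Ω₂) = (0.175127, -0.259517) ; Δ = (0.078419, 0.089918)
Accumulated sum (0.518070, -0.000000); after 4π/(2l+1) scaling, (0.723362, -0.000000) ⇒ P_4 = 0.723362

0.723362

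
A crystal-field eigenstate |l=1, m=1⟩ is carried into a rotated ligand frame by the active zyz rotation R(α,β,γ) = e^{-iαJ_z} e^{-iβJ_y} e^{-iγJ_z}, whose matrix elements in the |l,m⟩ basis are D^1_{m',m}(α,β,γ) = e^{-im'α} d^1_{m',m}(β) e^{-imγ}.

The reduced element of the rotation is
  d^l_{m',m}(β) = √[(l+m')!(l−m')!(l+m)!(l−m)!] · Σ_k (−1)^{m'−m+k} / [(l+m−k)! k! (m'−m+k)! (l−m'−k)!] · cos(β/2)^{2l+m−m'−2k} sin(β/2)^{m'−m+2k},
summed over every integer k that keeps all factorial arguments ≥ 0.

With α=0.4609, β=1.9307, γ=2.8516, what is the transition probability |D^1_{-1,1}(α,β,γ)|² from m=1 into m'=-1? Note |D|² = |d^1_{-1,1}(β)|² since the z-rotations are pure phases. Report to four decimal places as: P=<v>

P=0.4571

First d^1_{-1,1}(β=1.9307), then the phase factors e^{-i(-1)α} and e^{-i(1)γ}:
Half-angle: c=0.569129, s=0.822248. N=√(1·2·2·1)=2.000000
The bounds max(0,m−m')=2 and min(l+m,l−m')=2 give 1 term
  k=2: (−1)^0·2.0000/(2)·0.5691^0·0.8222^2 = +0.676092
d^1_{-1,1}(1.9307) = +0.676092
|D^1_{-1,1}|² = |d^1_{-1,1}(β)|² = (+0.676092)² = 0.457100 (the z-rotation phases have unit modulus)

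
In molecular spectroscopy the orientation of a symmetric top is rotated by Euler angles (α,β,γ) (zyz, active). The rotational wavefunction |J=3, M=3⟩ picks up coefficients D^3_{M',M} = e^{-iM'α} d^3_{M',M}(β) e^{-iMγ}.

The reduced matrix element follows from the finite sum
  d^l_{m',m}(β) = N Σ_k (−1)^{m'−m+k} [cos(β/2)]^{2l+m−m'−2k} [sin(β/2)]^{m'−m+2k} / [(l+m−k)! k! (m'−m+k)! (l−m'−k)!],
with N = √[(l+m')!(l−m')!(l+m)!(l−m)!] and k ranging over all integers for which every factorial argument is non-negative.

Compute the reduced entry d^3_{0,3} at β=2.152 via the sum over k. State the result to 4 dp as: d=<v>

d^3_{0,3}(β=2.1520) via the finite sum:
c=cos(2.152000/2)=0.474852, s=sin(2.152000/2)=0.880065; N=√[6·6·720·1]=160.996894
k: max(0,(3)−(0))=3 … min(3+(3),3−(0))=3
  k=3: (−1)^0·160.9969/(36)·0.4749^3·0.8801^3 = +0.326389
d^3_{0,3}(2.1520) = +0.326389

d=0.3264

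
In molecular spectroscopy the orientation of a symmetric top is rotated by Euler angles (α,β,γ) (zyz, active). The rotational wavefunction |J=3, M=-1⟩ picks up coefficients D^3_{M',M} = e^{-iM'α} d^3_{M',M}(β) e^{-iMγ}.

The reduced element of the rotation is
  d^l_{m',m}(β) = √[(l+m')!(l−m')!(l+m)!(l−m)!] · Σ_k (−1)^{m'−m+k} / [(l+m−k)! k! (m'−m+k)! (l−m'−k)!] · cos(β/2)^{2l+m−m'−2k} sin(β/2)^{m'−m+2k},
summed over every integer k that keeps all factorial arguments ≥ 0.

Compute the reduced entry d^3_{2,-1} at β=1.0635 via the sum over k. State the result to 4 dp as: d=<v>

d^3_{2,-1}(β=1.0635) via the finite sum:
With c≡cos(β/2)=0.861921 and s≡sin(β/2)=0.507042, N=[120·1·2·24]^{1/2}=75.894664
k: max(0,(-1)−(2))=0 … min(3+(-1),3−(2))=1
  k=0: (−1)^3·75.8947/(12)·0.8619^3·0.5070^3 = -0.527917
  k=1: (−1)^4·75.8947/(24)·0.8619^1·0.5070^5 = +0.091346
d^3_{2,-1}(1.0635) = -0.527917 +0.091346 = -0.436571

d=-0.4366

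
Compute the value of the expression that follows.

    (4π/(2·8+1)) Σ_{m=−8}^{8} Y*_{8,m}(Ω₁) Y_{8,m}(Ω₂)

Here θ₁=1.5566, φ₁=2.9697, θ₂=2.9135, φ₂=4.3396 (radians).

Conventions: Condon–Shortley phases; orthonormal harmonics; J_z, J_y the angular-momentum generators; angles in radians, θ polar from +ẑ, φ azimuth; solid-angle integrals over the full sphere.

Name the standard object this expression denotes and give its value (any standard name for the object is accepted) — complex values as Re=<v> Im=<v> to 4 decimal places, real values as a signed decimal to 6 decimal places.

Legendre polynomial (addition theorem), +0.263852

This sum is the spherical-harmonic addition theorem: it equals the Legendre polynomial P_l(cos γ) of the angle γ between the two directions.
Expand P_8 via completeness: Σ_{m} conj(Y_{8,m}) at Ω₁ times Y_{8,m} at Ω₂ —
  m=-8: Y*=(0.100123, -0.505187)  Y=(-0.000003, 0.000001)  product (-0.000000, 0.000002)
  m=-7: Y*=(-0.010509, 0.027294)  Y=(-0.000031, -0.000052)  product (0.000002, -0.000000)
  m=-6: Y*=(-0.192647, 0.321793)  Y=(0.000411, -0.000524)  product (0.000089, 0.000233)
  m=-5: Y*=(0.022574, -0.026192)  Y=(0.005035, 0.001520)  product (0.000153, -0.000098)
  m=-4: Y*=(0.259954, -0.213490)  Y=(0.002452, 0.030726)  product (0.007197, 0.007464)
  m=-3: Y*=(-0.032295, 0.018306)  Y=(-0.118936, 0.057810)  product (0.002783, -0.004044)
  m=-2: Y*=(-0.301596, 0.107972)  Y=(-0.287522, -0.265490)  product (0.115381, 0.049026)
  m=-1: Y*=(0.037657, -0.006538)  Y=(0.246792, -0.631060)  product (0.005168, -0.025377)
  m=+0: Y*=(0.315732, -0.000000)  Y=(0.302146, 0.000000)  product (0.095397, 0.000000)
  m=+1: Y*=(-0.037657, -0.006538)  Y=(-0.246792, -0.631060)  product (0.005168, 0.025377)
  m=+2: Y*=(-0.301596, -0.107972)  Y=(-0.287522, 0.265490)  product (0.115381, -0.049026)
  m=+3: Y*=(0.032295, 0.018306)  Y=(0.118936, 0.057810)  product (0.002783, 0.004044)
  m=+4: Y*=(0.259954, 0.213490)  Y=(0.002452, -0.030726)  product (0.007197, -0.007464)
  m=+5: Y*=(-0.022574, -0.026192)  Y=(-0.005035, 0.001520)  product (0.000153, 0.000098)
  m=+6: Y*=(-0.192647, -0.321793)  Y=(0.000411, 0.000524)  product (0.000089, -0.000233)
  m=+7: Y*=(0.010509, 0.027294)  Y=(0.000031, -0.000052)  product (0.000002, 0.000000)
  m=+8: Y*=(0.100123, 0.505187)  Y=(-0.000003, -0.000001)  product (-0.000000, -0.000002)
Total Σ_m = (0.356944, 0.000000). Multiply by 0.739198: (0.263852, 0.000000). P_8(cos γ) = 0.263852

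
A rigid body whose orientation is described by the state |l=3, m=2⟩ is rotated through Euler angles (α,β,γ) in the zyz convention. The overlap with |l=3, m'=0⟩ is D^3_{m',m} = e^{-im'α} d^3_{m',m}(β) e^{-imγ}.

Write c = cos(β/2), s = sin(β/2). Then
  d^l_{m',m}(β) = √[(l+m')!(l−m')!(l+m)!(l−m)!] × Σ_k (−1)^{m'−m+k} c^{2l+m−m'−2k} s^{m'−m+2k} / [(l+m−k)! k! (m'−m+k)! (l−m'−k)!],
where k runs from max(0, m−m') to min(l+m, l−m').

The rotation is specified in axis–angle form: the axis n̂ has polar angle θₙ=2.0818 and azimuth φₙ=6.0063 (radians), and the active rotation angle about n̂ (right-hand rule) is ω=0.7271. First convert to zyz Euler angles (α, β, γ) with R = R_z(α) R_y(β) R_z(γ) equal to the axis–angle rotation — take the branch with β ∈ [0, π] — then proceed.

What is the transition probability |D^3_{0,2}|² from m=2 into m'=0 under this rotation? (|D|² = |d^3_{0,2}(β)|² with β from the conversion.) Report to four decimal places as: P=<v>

Axis–angle → zyz. n̂ = (sinθₙcosφₙ, sinθₙsinφₙ, cosθₙ) = (+0.839031, -0.238440, -0.489053), ω = 0.7271.
R = I cosω + sinω [n̂]ₓ + (1−cosω) n̂n̂ᵀ gives
  R = [+0.925136, +0.274483, -0.262263; -0.375670, +0.761483, -0.528219; +0.054722, +0.587199, +0.807591]
β = atan2(√(R₁₃²+R₂₃²), R₃₃) = 0.630741; α = atan2(R₂₃, R₁₃) mod 2π = 4.251542; γ = atan2(R₃₂, −R₃₁) mod 2π = 1.663720
Split into d^3_{0,2}(β=0.6307) × two z-phases.
Half-angle: c=0.950682, s=0.310169. N=√(6·6·120·1)=65.726707
The bounds max(0,m−m')=2 and min(l+m,l−m')=3 give 2 terms
  k=2: (−1)^0·65.7267/(12)·0.9507^4·0.3102^2 = +0.430424
  k=3: (−1)^1·65.7267/(12)·0.9507^2·0.3102^4 = -0.045817
d^3_{0,2}(0.6307) = +0.430424 -0.045817 = +0.384608
|D^3_{0,2}|² = |d^3_{0,2}(β)|² = (+0.384608)² = 0.147923 (the z-rotation phases have unit modulus)

P=0.1479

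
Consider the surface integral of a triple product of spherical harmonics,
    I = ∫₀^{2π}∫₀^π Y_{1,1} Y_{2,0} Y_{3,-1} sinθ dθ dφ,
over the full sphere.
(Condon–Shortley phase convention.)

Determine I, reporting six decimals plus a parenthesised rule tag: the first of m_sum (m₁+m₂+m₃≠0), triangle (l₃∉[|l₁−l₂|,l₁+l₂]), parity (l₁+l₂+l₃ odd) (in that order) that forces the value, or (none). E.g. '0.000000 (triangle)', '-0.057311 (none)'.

-0.202301 (none)

m-sum 0 ✓  L=6 even ✓  1≤3≤3 ✓
Π(2lᵢ+1) = 3×5×7 = 105
triangle coeff Δ(1,2,3) = 1/105
Σ_t [0,0]: t=0:+1/4 = 1/4
(3j)²=3/35 [(1 2 3; 0 0 0)], sign=-1
Σ_t [0,0]: t=0:+1/8 = 1/8
(3j)²=2/35 [(1 2 3; 1 0 -1)], sign=+1
⇒ 4πI² = 18/35
I = (-1)√(18/35/(4π)) = -0.20230066
No selection rule forces the value: the integral is nonzero (none).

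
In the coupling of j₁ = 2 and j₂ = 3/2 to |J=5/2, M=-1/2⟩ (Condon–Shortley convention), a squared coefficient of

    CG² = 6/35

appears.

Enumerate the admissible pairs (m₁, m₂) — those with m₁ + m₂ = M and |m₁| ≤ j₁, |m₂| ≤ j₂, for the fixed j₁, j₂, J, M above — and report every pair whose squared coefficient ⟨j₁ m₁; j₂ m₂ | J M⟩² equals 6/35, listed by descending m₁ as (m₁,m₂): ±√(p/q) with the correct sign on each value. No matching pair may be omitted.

Admissible pairs with m₁+m₂ = M = -1/2: (-2,3/2), (-1,1/2), (0,-1/2), (1,-3/2)
  (m₁,m₂)=(1,-3/2): CG² = 27/70, CG = +√(27/70)
  (m₁,m₂)=(0,-1/2): CG² = 3/35, CG = +√(3/35)
  (m₁,m₂)=(-1,1/2): CG² = 5/14, CG = −√(5/14)
  (m₁,m₂)=(-2,3/2): CG² = 6/35, CG = −√(6/35)   ← matches the target
Pairs with CG² = 6/35: (-2,3/2): −√(6/35)

(-2,3/2): −√(6/35)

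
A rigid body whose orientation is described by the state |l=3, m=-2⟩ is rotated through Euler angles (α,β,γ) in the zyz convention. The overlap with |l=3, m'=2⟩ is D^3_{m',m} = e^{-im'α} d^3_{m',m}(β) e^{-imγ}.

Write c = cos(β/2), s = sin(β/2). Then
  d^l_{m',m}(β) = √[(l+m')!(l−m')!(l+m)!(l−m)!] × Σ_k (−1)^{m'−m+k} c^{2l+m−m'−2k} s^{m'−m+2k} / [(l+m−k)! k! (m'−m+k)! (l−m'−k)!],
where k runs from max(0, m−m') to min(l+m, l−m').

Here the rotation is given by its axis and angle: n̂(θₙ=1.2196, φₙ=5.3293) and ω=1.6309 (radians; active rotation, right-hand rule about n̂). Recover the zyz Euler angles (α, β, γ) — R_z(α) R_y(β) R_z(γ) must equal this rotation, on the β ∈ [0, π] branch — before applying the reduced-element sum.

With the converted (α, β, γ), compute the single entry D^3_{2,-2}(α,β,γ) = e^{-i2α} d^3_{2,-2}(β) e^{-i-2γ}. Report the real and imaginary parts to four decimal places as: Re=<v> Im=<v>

Axis–angle → zyz. n̂ = (sinθₙcosφₙ, sinθₙsinφₙ, cosθₙ) = (+0.543207, -0.765882, +0.344021), ω = 1.6309.
R = I cosω + sinω [n̂]ₓ + (1−cosω) n̂n̂ᵀ gives
  R = [+0.252730, -0.784423, -0.566400; -0.097622, +0.561743, -0.821532; +0.962599, +0.262919, +0.065392]
β = atan2(√(R₁₃²+R₂₃²), R₃₃) = 1.505357; α = atan2(R₂₃, R₁₃) mod 2π = 4.108783; γ = atan2(R₃₂, −R₃₁) mod 2π = 2.874961
Split into d^3_{2,-2}(β=1.5054) × two z-phases.
With c≡cos(β/2)=0.729860 and s≡sin(β/2)=0.683596, N=[120·1·1·120]^{1/2}=120.000000
k∈{0,1} keeps every argument non-negative
  k=0: (−1)^4·120.0000/(24)·0.7299^2·0.6836^4 = +0.581632
  k=1: (−1)^5·120.0000/(120)·0.7299^0·0.6836^6 = -0.102047
d^3_{2,-2}(1.5054) = +0.581632 -0.102047 = +0.479586
D = (-0.355627-0.934628i)·(+0.479586)·(+0.861153-0.508346i) = -0.374731-0.299298i

Re=-0.3747 Im=-0.2993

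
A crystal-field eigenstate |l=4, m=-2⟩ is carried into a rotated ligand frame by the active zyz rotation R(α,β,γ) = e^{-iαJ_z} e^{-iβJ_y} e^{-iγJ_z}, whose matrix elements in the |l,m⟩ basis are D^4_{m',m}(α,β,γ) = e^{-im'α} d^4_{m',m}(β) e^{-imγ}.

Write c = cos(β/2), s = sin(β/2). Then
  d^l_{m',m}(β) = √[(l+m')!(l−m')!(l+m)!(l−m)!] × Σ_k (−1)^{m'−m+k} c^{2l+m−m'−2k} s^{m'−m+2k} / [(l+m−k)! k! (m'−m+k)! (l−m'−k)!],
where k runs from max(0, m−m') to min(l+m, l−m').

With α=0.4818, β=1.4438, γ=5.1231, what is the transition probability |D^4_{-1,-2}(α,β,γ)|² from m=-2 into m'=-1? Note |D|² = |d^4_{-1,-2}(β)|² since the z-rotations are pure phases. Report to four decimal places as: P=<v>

First d^4_{-1,-2}(β=1.4438), then the phase factors e^{-i(-1)α} and e^{-i(-2)γ}:
Half-angle: c=0.750552, s=0.660812. N=√(6·120·2·720)=1018.233765
Admissible k: 0..2 (factorial args all ≥0)
  k=0: (−1)^1·1018.2338/(240)·0.7506^7·0.6608^1 = -0.376164
  k=1: (−1)^2·1018.2338/(48)·0.7506^5·0.6608^3 = +1.457949
  k=2: (−1)^3·1018.2338/(72)·0.7506^3·0.6608^5 = -0.753435
d^4_{-1,-2}(1.4438) = -0.376164 +1.457949 -0.753435 = +0.328350
|D^4_{-1,-2}|² = |d^4_{-1,-2}(β)|² = (+0.328350)² = 0.107814 (the z-rotation phases have unit modulus)

P=0.1078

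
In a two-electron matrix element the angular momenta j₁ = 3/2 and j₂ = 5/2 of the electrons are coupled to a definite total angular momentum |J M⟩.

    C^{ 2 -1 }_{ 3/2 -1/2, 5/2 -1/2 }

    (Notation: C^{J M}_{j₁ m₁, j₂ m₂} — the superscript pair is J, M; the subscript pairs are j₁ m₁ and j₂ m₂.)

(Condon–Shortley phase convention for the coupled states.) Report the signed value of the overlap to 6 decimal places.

−√(25/84) ≈ -0.545545

j₁+j₂−J=2  J+j₁−j₂=1  J−j₁+j₂=3  j₁+j₂+J+1=7
(j₁±m₁, j₂±m₂, J±M) = (1,2,2,3,1,3)
P² = 12/7
sum k=1..2:
  [1] −1/2 = -1/2
  [2] +1/12 = 1/12
S = -5/12
C² = P²·S² = 25/84 ; C = -0.545545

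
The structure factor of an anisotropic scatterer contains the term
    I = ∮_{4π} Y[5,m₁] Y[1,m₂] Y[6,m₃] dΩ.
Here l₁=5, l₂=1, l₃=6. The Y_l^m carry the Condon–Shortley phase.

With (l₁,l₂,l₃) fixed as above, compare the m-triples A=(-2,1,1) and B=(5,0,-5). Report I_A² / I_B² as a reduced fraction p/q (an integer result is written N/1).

l's match ⇒ only the (l;m) 3-j factors differ between A and B.
A: triangle coeff Δ(5,1,6) = 1/858; Σ_t [0,0]: t=0:+1/60480 = 1/60480; (3j)²=5/429 [(5 1 6; -2 1 1)], sign=-1
B: triangle coeff Δ(5,1,6) = 1/858; Σ_t [0,0]: t=0:+1/3628800 = 1/3628800; (3j)²=1/78 [(5 1 6; 5 0 -5)], sign=-1
I_A²/I_B² = (5/429)/(1/78) = 10/11

10/11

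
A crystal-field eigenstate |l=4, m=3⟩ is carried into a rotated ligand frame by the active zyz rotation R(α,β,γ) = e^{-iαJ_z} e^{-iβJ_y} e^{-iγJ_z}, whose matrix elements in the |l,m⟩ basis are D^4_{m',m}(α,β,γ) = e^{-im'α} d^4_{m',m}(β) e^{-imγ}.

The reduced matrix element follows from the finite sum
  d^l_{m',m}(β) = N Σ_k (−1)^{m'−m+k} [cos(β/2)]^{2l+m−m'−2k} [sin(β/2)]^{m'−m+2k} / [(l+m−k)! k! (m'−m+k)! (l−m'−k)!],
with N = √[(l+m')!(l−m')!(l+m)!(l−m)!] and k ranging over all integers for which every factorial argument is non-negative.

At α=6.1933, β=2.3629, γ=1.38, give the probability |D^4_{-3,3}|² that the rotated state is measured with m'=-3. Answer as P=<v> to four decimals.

P=0.0092

D^4_{-3,3}(6.1933,2.3629,1.3800) = e^{-i·-3·6.1933}·d^4_{-3,3}(2.3629)·e^{-i·3·1.3800}. Compute d first:
With c≡cos(β/2)=0.379584 and s≡sin(β/2)=0.925157, N=[1·5040·5040·1]^{1/2}=5040.000000
Admissible k: 6..7 (factorial args all ≥0)
  k=6: (−1)^0·5040.0000/(720)·0.3796^2·0.9252^6 = +0.632422
  k=7: (−1)^1·5040.0000/(5040)·0.3796^0·0.9252^8 = -0.536692
d^4_{-3,3}(2.3629) = +0.632422 -0.536692 = +0.095730
|D^4_{-3,3}|² = |d^4_{-3,3}(β)|² = (+0.095730)² = 0.009164 (the z-rotation phases have unit modulus)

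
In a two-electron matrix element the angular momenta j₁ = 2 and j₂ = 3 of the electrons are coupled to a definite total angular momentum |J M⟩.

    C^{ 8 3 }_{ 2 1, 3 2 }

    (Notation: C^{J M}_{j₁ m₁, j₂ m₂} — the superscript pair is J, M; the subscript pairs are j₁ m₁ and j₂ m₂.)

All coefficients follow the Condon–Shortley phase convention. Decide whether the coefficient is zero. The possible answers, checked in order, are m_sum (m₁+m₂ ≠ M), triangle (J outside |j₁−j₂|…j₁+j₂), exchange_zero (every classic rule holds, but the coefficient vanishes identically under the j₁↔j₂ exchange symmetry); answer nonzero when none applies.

m-sum: m₁+m₂ = 1+2 = 3, M = 3  ✓
triangle: need |j₁−j₂| ≤ J ≤ j₁+j₂, i.e. J ∈ [1, 5]; J = 8 is outside ✗ ⇒ coefficient is 0

triangle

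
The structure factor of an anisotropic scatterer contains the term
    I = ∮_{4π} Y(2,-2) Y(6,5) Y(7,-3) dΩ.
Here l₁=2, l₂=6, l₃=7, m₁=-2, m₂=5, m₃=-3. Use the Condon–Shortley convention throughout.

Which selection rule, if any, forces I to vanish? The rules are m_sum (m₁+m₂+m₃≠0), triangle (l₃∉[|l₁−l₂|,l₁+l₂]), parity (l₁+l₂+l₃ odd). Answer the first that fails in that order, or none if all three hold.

parity

m₁+m₂+m₃ = -2 + 5 − 3 = 0  ✓
triangle: |2−6|=4 ≤ l₃=7 ≤ 2+6=8  ✓
parity: l₁+l₂+l₃ = 15 is odd  ✗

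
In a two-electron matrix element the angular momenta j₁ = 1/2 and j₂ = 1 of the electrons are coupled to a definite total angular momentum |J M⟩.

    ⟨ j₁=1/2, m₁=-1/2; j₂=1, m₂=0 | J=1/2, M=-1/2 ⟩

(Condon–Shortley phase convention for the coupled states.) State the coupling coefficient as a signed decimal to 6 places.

-0.577350

triangle: 1!·0!·1!/3! = 1/6
(j±m)!: 0!·1!·1!·1!·0!·1! = 1
prefactor² = (2J+1)·Δ·N² = 1/3
  k=1: −1/(1!·0!·0!·0!·0!·1!) = -1
Σ = -1  ⇒  CG² = 1/3·(-1)² = 1/3
CG = −√(1/3) = -0.577350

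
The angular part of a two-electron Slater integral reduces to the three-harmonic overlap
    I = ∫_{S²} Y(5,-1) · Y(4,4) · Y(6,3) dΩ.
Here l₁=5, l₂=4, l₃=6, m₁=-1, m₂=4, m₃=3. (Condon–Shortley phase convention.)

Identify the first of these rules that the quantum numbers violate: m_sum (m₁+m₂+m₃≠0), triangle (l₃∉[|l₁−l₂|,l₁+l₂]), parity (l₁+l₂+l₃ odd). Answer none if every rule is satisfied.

azimuthal sum: -1 + 4 + 3 = 6  ✗
1 ≤ 6 ≤ 9 (triangle on l)
L = 5 + 4 + 6 = 15 (odd)

m_sum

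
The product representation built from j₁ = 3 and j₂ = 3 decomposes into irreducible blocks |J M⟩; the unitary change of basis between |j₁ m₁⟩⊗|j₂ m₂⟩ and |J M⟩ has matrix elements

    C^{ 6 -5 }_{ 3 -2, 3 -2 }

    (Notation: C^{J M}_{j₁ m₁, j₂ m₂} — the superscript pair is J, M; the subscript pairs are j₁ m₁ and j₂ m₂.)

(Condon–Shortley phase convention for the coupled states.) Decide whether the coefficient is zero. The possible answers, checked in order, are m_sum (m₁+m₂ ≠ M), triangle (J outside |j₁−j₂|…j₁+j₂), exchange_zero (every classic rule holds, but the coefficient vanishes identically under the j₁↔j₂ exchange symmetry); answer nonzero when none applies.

m-sum: m₁+m₂ = -2+(-2) = -4, M = -5  ✗ ⇒ coefficient is 0

m_sum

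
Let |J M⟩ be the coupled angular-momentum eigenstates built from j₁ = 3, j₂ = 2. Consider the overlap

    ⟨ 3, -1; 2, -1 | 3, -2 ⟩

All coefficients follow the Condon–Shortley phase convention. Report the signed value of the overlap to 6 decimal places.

√[7·2!4!2!/9! · 2!4!1!3!1!5!] = √(64)
  +(−1)^0/∏(0,2,4,1,0,1)! = 1/48  (running 1/48)
  +(−1)^1/∏(1,1,3,0,1,2)! = -1/12  (running -1/16)
⟨..|..⟩ = √(64)·(-1/16) = -0.500000

−√(1/4) ≈ -0.500000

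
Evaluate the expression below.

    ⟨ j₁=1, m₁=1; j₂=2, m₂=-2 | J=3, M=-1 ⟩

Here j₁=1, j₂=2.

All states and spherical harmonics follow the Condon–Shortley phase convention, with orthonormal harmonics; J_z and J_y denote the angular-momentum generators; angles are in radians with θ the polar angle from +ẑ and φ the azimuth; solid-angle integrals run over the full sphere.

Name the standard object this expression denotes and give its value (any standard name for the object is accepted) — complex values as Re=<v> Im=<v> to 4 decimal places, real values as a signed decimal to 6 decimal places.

Clebsch–Gordan coefficient, +√(1/15) ≈ +0.258199

This is a Clebsch–Gordan (vector-coupling) coefficient.
√[7·0!2!4!/7! · 2!0!0!4!2!4!] = √(768/5)
  +(−1)^0/∏(0,0,0,0,2,4)! = 1/48  (running 1/48)
⟨..|..⟩ = √(768/5)·(1/48) = +0.258199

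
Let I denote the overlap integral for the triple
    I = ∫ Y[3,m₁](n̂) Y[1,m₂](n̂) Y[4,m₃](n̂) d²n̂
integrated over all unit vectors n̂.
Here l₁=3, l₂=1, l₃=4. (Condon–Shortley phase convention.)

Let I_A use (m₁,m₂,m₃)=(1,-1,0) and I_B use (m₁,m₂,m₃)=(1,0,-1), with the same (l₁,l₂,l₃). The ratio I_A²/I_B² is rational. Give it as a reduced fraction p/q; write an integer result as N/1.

2/5

Same 3,1,4: normalisation and zero-m 3j drop out of the ratio.
A: Δ: 0! 6! 2! / 9! → 1/252; sum: t=0:+1/96 = 1/96; 3j²(3 1 4; 1 -1 0) = Δ·Π!·Σ² = 1/42  (sign +1)
B: Δ: 0! 6! 2! / 9! → 1/252; sum: t=0:+1/48 = 1/48; 3j²(3 1 4; 1 0 -1) = Δ·Π!·Σ² = 5/84  (sign -1)
I_A²/I_B² = (1/42)/(5/84) = 2/5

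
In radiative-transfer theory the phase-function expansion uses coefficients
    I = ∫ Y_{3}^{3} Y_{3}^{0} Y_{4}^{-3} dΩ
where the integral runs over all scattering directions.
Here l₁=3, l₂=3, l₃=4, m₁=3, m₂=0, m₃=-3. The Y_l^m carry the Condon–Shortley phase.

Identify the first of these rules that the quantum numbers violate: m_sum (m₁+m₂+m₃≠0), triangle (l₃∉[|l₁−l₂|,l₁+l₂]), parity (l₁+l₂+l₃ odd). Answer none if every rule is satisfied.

none

Σmᵢ = 0  ✓
l₃∈[|l₁−l₂|,l₁+l₂]=[0,6], have l₃=4  ✓
Σlᵢ = 10 ⇒ even  ✓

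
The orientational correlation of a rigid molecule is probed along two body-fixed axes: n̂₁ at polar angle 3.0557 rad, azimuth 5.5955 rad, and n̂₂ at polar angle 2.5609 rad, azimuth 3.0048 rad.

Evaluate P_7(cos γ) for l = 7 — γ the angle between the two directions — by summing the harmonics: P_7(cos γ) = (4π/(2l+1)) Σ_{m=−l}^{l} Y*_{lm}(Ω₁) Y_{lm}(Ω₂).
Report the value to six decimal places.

-0.211571

Expand P_7 via completeness: Σ_{m} conj(Y_{7,m}) at Ω₁ times Y_{7,m} at Ω₂ —
  m=-7: Y*=+0.000000+0.000000i  Y=-0.004304-0.006116i  product +0.000000-0.000000i
  m=-6: Y*=+0.000000-0.000001i  Y=-0.029070-0.031202i  product -0.000000+0.000000i
  m=-5: Y*=-0.000019+0.000006i  Y=-0.114295-0.093178i  product +0.000003+0.000001i
  m=-4: Y*=+0.000363+0.000149i  Y=-0.288927-0.176020i  product -0.000078-0.000107i
  m=-3: Y*=-0.002588-0.004825i  Y=-0.447905-0.194875i  product +0.000219+0.002665i
  m=-2: Y*=-0.010406+0.052569i  Y=-0.302604-0.084917i  product +0.007613-0.015024i
  m=-1: Y*=+0.257706-0.211693i  Y=+0.207339+0.028541i  product +0.059474-0.036537i
  m=+0: Y*=-0.982551-0.000000i  Y=+0.393878+0.000000i  product -0.387005-0.000000i
  m=+1: Y*=-0.257706-0.211693i  Y=-0.207339+0.028541i  product +0.059474+0.036537i
  m=+2: Y*=-0.010406-0.052569i  Y=-0.302604+0.084917i  product +0.007613+0.015024i
  m=+3: Y*=+0.002588-0.004825i  Y=+0.447905-0.194875i  product +0.000219-0.002665i
  m=+4: Y*=+0.000363-0.000149i  Y=-0.288927+0.176020i  product -0.000078+0.000107i
  m=+5: Y*=+0.000019+0.000006i  Y=+0.114295-0.093178i  product +0.000003-0.000001i
  m=+6: Y*=+0.000000+0.000001i  Y=-0.029070+0.031202i  product -0.000000-0.000000i
  m=+7: Y*=-0.000000+0.000000i  Y=+0.004304-0.006116i  product +0.000000+0.000000i
Accumulated sum -0.252545-0.000000i; after 4π/(2l+1) scaling, -0.211571-0.000000i ⇒ P_7 = -0.211571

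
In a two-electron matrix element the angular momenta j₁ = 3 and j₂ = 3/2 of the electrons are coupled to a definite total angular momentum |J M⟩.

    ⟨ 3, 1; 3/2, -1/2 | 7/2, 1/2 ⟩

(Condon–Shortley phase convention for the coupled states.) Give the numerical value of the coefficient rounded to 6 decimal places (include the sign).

j₁+j₂−J=1  J+j₁−j₂=5  J−j₁+j₂=2  j₁+j₂+J+1=9
(j₁±m₁, j₂±m₂, J±M) = (4,2,1,2,4,3)
P² = 512/7
sum k=0..1:
  [0] +1/12 = 1/12
  [1] −1/48 = -1/48
S = 1/16
C² = P²·S² = 2/7 ; C = +0.534522

+√(2/7) ≈ +0.534522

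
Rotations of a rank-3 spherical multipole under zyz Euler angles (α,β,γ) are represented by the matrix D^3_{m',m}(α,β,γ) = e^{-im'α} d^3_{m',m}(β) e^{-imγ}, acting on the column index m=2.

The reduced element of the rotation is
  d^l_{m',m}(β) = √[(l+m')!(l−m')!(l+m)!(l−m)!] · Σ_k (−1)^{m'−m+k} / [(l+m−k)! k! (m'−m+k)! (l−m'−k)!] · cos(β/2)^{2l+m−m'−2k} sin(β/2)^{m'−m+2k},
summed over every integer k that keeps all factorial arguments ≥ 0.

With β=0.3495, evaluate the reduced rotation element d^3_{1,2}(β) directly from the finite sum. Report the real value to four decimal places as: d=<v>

d^3_{1,2}(β=0.3495) via the finite sum:
Half-angle: c=0.984770, s=0.173862. N=√(24·2·120·1)=75.894664
k: max(0,(2)−(1))=1 … min(3+(2),3−(1))=2
  k=1: (−1)^0·75.8947/(24)·0.9848^5·0.1739^1 = +0.509189
  k=2: (−1)^1·75.8947/(12)·0.9848^3·0.1739^3 = -0.031743
d^3_{1,2}(0.3495) = +0.509189 -0.031743 = +0.477446

d=0.4774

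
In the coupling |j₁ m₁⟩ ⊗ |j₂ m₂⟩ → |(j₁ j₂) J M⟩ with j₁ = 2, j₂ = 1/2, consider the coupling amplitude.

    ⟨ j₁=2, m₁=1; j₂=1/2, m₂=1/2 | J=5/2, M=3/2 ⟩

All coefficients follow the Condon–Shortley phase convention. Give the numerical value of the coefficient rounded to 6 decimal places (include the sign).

+0.894427

j₁+j₂−J=0  J+j₁−j₂=4  J−j₁+j₂=1  j₁+j₂+J+1=6
(j₁±m₁, j₂±m₂, J±M) = (3,1,1,0,4,1)
P² = 144/5
sum k=0..0:
  [0] +1/6 = 1/6
S = 1/6
C² = P²·S² = 4/5 ; C = +0.894427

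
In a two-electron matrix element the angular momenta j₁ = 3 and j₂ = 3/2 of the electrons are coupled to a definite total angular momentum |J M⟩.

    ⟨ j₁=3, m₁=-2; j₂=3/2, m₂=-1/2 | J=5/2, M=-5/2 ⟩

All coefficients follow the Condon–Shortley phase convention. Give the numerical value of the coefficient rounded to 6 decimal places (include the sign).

j₁+j₂−J=2  J+j₁−j₂=4  J−j₁+j₂=1  j₁+j₂+J+1=8
(j₁±m₁, j₂±m₂, J±M) = (1,5,1,2,0,5)
P² = 1440/7
sum k=1..1:
  [1] −1/24 = -1/24
S = -1/24
C² = P²·S² = 5/14 ; C = -0.597614

-0.597614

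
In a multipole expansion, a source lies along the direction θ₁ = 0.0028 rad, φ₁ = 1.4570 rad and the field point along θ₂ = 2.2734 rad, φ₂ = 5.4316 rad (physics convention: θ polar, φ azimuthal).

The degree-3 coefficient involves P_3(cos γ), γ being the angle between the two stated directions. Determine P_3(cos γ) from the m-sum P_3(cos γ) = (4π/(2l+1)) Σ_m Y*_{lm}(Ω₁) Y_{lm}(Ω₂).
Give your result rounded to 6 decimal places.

Addition theorem: P_3(cos γ) = (4π/7) Σ_m Y*_{lm}(Ω₁) Y_{lm}(Ω₂), m = −3…3:
  m=-3: (-0.000000, -0.000000) × (-0.154421, 0.102688) = (0.000000, 0.000000)  (running Σ = (0.000000, 0.000000))
  m=-2: (-0.000008, 0.000002) × (0.050767, -0.381271) = (0.000000, 0.000003)  (running Σ = (0.000000, 0.000003))
  m=-1: (0.000411, 0.003596) × (0.176769, 0.201866) = (-0.000653, 0.000719)  (running Σ = (-0.000653, 0.000722))
  m=0: (0.746335, -0.000000) × (0.219948, 0.000000) = (0.164155, 0.000000)  (running Σ = (0.163502, 0.000722))
  m=1: (-0.000411, 0.003596) × (-0.176769, 0.201866) = (-0.000653, -0.000719)  (running Σ = (0.162849, 0.000003))
  m=2: (-0.000008, -0.000002) × (0.050767, 0.381271) = (0.000000, -0.000003)  (running Σ = (0.162849, 0.000000))
  m=3: (0.000000, -0.000000) × (0.154421, 0.102688) = (0.000000, -0.000000)  (running Σ = (0.162849, -0.000000))
Total Σ_m = (0.162849, -0.000000). Multiply by 1.795196: (0.292346, -0.000000). P_3(cos γ) = 0.292346

0.292346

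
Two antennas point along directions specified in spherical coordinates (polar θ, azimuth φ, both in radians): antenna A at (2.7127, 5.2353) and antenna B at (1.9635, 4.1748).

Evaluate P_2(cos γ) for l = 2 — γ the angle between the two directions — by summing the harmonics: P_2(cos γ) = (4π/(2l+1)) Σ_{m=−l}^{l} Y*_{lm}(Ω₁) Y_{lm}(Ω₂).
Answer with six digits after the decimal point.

Term-by-term m-sum for l=2 (normalisation 4π/5 = 2.513274):
  term(m=-2) = -0.011516+0.018775i   from Y*(Ω₁)=-0.033481-0.057807i, Y(Ω₂)=-0.156799-0.290033i
  term(m=-1) = +0.038980+0.069638i   from Y*(Ω₁)=-0.145914+0.253132i, Y(Ω₂)=+0.139866-0.234612i
  term(m=+0) = -0.082603+0.000000i   from Y*(Ω₁)=+0.467149-0.000000i, Y(Ω₂)=-0.176824+0.000000i
  term(m=+1) = +0.038980-0.069638i   from Y*(Ω₁)=+0.145914+0.253132i, Y(Ω₂)=-0.139866-0.234612i
  term(m=+2) = -0.011516-0.018775i   from Y*(Ω₁)=-0.033481+0.057807i, Y(Ω₂)=-0.156799+0.290033i
Total Σ_m = -0.027677-0.000000i. Multiply by 2.513274: -0.069559-0.000000i. P_2(cos γ) = -0.069559

-0.069559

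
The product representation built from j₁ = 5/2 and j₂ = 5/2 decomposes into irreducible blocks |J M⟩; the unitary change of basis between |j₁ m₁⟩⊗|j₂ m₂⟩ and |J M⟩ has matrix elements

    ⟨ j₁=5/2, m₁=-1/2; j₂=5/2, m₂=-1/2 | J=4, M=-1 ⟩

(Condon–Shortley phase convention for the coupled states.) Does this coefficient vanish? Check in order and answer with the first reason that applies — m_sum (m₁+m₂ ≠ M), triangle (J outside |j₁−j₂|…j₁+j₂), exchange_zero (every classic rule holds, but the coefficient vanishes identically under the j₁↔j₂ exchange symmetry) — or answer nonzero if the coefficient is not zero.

exchange_zero

m-sum: m₁+m₂ = -1/2+(-1/2) = -1, M = -1  ✓
triangle: |j₁−j₂| = 0 ≤ J = 4 ≤ j₁+j₂ = 5  ✓
exchange: j₁=j₂ and m₁=m₂, and (−1)^(j₁+j₂−J) = (−1)^1 = −1 forces ⟨j₁m₁;j₂m₂|JM⟩ = −⟨j₂m₂;j₁m₁|JM⟩ = −⟨j₁m₁;j₂m₂|JM⟩ ⇒ the coefficient vanishes identically
Racah sum check: Σ_k collapses to 0 ⇒ CG = 0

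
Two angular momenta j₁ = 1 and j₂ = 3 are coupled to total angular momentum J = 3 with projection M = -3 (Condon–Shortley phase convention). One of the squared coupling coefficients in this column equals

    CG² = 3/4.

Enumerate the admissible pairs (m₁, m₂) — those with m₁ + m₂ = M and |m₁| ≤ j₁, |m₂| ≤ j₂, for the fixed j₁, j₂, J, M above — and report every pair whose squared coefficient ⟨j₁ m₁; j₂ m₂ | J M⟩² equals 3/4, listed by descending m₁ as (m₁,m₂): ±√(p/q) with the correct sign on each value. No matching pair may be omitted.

(0,-3): +√(3/4)

Admissible pairs with m₁+m₂ = M = -3: (-1,-2), (0,-3)
  (m₁,m₂)=(0,-3): CG² = 3/4, CG = +√(3/4)   ← matches the target
  (m₁,m₂)=(-1,-2): CG² = 1/4, CG = −√(1/4)
Pairs with CG² = 3/4: (0,-3): +√(3/4)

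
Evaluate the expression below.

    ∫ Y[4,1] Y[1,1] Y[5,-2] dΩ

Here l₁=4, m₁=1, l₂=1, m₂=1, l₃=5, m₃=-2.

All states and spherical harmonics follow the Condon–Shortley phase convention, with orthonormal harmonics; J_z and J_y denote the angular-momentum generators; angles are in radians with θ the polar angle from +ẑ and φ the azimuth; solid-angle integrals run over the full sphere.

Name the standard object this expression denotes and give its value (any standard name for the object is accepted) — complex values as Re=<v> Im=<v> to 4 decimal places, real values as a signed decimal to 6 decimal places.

This is a Gaunt coefficient — the integral of a triple product of spherical harmonics over the sphere.
m-sum 0 ✓  L=10 even ✓  3≤5≤5 ✓
Π(2lᵢ+1) = 9×3×11 = 297
triangle coeff Δ(4,1,5) = 1/495
Σ_t [0,0]: t=0:+1/576 = 1/576
(3j)²=5/99 [(4 1 5; 0 0 0)], sign=-1
Σ_t [0,0]: t=0:+1/1440 = 1/1440
(3j)²=7/165 [(4 1 5; 1 1 -2)], sign=-1
⇒ 4πI² = 7/11
I = (+1)√(7/11/(4π)) = 0.22503380

Gaunt coefficient, +0.225034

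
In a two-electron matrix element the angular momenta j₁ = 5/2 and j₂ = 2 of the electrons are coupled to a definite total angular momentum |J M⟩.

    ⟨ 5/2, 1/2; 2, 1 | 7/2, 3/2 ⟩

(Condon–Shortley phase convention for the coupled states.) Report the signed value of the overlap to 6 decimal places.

triangle: 1!*4!*3!/9! = 144/362880
(j±m)!: 3!*2!*3!*1!*5!*2! = 17280
prefactor² = (2J+1)*Δ*N² = 384/7
  k=0: +1/(0!*1!*2!*3!*2!*0!) = 1/24
  k=1: −1/(1!*0!*1!*2!*3!*1!) = -1/12
Σ = -1/24  ⇒  CG² = 384/7*(-1/24)² = 2/21
CG = −√(2/21) = -0.308607

−√(2/21) ≈ -0.308607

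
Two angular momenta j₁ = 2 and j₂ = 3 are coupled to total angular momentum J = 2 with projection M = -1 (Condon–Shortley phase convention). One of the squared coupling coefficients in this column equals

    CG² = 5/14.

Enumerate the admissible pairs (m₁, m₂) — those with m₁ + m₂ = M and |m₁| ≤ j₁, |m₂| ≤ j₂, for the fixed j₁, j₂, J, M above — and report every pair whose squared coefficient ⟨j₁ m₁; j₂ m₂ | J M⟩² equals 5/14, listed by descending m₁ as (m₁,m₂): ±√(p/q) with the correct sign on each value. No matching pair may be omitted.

(2,-3): +√(5/14)

Admissible pairs with m₁+m₂ = M = -1: (-2,1), (-1,0), (0,-1), (1,-2), (2,-3)
  (m₁,m₂)=(2,-3): CG² = 5/14, CG = +√(5/14)   ← matches the target
  (m₁,m₂)=(1,-2): CG² = 0/1, CG = 0
  (m₁,m₂)=(0,-1): CG² = 1/7, CG = −√(1/7)
  (m₁,m₂)=(-1,0): CG² = 2/7, CG = +√(2/7)
  (m₁,m₂)=(-2,1): CG² = 3/14, CG = −√(3/14)
Pairs with CG² = 5/14: (2,-3): +√(5/14)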